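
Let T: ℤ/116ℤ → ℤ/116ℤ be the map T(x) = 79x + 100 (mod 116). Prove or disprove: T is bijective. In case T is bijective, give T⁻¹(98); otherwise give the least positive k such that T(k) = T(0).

22

Suppose T(s) = T(t) in ℤ/116ℤ. Then 79s + 100 ≡ 79t + 100 (mod 116), thus 79(s − t) ≡ 0 (mod 116).
Since gcd(79, 116) = 1, 79 is invertible modulo 116, hence s − t ≡ 0 (mod 116), i.e. s = t.
We now compute 79⁻¹ mod 116 explicitly. Euclid's algorithm: 116 = 1·79 + 37, 79 = 2·37 + 5, 37 = 7·5 + 2, 5 = 2·2 + 1; back-substituting gives 1 = 47·79 − 32·116, so 79⁻¹ ≡ 47 (mod 116).
Then y ↦ 47(y − 100) is a two-sided inverse to T, so every y ∈ ℤ/116ℤ has a preimage.
Thus T is bijective.
Since T is bijective, we compute T⁻¹(98): solve 79x + 100 ≡ 98 (mod 116), i.e. 79x ≡ 114 (mod 116).
Multiplying by 79⁻¹ = 47 gives x ≡ 47·114 = 5358 = 46·116 + 22 ≡ 22 (mod 116).
Check: T(22) = 79·22 + 100 = 1838 = 15·116 + 98 ≡ 98 (mod 116).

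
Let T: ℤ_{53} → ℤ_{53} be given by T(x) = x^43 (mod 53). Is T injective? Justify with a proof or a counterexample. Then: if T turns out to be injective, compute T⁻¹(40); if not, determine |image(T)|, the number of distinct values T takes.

11

Since 53 is prime, the nonzero elements of ℤ_{53} form a cyclic group of order 52.
As gcd(43, 52) = 1, raising to the 43rd power is a bijection on this group: if s^43 ≡ t^43 then (st^{−1})^43 = 1, and the only element of order dividing gcd(43, 52) = 1 is 1, so s = t.
With T(0) = 0 this makes T injective on all of ℤ_{53}, hence bijective (finite equal-size domain and codomain). In particular T is injective.
Since T is injective, we find the preimage of 40. The inverse of x ↦ x^43 on (ℤ_{53})^× is x ↦ x^23, because 43·23 = 989 = 19·52 + 1 ≡ 1 (mod 52) and x^{52} = 1 for x ≠ 0 (Fermat). So T⁻¹(40) = 40^23 mod 53.
Repeated squaring mod 53: 40^1 ≡ 40, 40^2 ≡ 40² = 1600 ≡ 10, 40^4 ≡ 10² = 100 ≡ 47, 40^8 ≡ 47² = 2209 ≡ 36, 40^16 ≡ 36² = 1296 ≡ 24. Since 23 = 16 + 4 + 2 + 1, 40^23 ≡ 24·47·10·40: 24·47 = 1128 ≡ 15, then 15·10 = 150 ≡ 44, then 44·40 = 1760 ≡ 11. So 40^23 ≡ 11 (mod 53).
Hence T⁻¹(40) = 11.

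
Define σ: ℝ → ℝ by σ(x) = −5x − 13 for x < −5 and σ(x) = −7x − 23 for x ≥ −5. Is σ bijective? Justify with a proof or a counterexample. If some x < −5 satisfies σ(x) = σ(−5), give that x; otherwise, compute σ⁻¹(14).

Both pieces are strictly decreasing (slopes −5 and −7), so each is injective on its own interval.
The left piece maps (−∞, −5) onto (12, ∞); the right piece maps [−5, ∞) onto (−∞, 12].
Since 12 = 12, the images partition ℝ: σ is injective and surjective, hence bijective.
Because the two images are disjoint, no x < −5 has σ(x) = σ(−5), so we compute σ⁻¹(14): 14 lies in (12, ∞), so solve −5x − 13 = 14: x = (14 + 13)/(−5) = −27/5.

-27/5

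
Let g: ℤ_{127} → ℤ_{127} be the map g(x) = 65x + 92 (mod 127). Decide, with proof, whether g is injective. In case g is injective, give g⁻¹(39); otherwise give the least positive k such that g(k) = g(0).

7

By definition, g is injective when g(s) = g(t) forces s = t.
If g(s) = g(t), then 65s ≡ 65t (mod 127). Because gcd(65, 127) = 1, we may cancel 65 to get s ≡ t (mod 127).
Hence g is injective.
We now compute 65⁻¹ mod 127 explicitly. Euclid's algorithm: 127 = 1·65 + 62, 65 = 1·62 + 3, 62 = 20·3 + 2, 3 = 1·2 + 1; back-substituting gives 1 = 43·65 − 22·127, so 65⁻¹ ≡ 43 (mod 127).
Since g is injective, we find g⁻¹(39): we need 65x ≡ 39 − 92 ≡ 74 (mod 127). Using 65⁻¹ = 43: x ≡ 43·74 = 3182 = 25·127 + 7, so x = 7.
Check: g(7) = 65·7 + 92 = 547 = 4·127 + 39 ≡ 39 (mod 127).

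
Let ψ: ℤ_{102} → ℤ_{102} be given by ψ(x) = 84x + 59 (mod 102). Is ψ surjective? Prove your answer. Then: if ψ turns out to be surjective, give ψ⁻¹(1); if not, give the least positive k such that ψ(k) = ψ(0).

17

Recall: surjectivity means every element of the codomain has a preimage under ψ.
Since gcd(84, 102) = 6, we have 84x ≡ 0 (mod 6) for all x, so ψ(x) ≡ 5 (mod 6).
But 0 ≢ 5 (mod 6), so 0 ∈ ℤ_{102} has no preimage. Thus ψ is not surjective.
Since ψ is not surjective, we find the least positive k with ψ(k) = ψ(0): this means 84k ≡ 0 (mod 102), i.e. 102 ∣ 84k. Since gcd(84, 102) = 6, dividing through by 6 this holds exactly when 17 ∣ 14k, and as gcd(14, 17) = 1, exactly when 17 ∣ k.
The smallest positive such k is 17.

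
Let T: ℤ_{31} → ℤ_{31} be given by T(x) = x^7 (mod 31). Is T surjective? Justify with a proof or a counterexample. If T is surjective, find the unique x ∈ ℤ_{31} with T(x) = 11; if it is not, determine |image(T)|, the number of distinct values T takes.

21

Since 31 is prime, the nonzero elements of ℤ_{31} form a cyclic group of order 30.
As gcd(7, 30) = 1, raising to the 7th power is a bijection on this group: if x_1^7 ≡ x_2^7 then (x_1x_2^{−1})^7 = 1, and the only element of order dividing gcd(7, 30) = 1 is 1, so x_1 = x_2.
With T(0) = 0 this makes T injective on all of ℤ_{31}, hence bijective (finite equal-size domain and codomain). In particular T is surjective.
Since T is surjective, we find the preimage of 11. The inverse of x ↦ x^7 on (ℤ_{31})^× is x ↦ x^13, because 7·13 = 91 = 3·30 + 1 ≡ 1 (mod 30) and x^{30} = 1 for x ≠ 0 (Fermat). So T⁻¹(11) = 11^13 mod 31.
Repeated squaring mod 31: 11^1 ≡ 11, 11^2 ≡ 11² = 121 ≡ 28, 11^4 ≡ 28² = 784 ≡ 9, 11^8 ≡ 9² = 81 ≡ 19. Since 13 = 8 + 4 + 1, 11^13 ≡ 19·9·11: 19·9 = 171 ≡ 16, then 16·11 = 176 ≡ 21. So 11^13 ≡ 21 (mod 31).
Hence T⁻¹(11) = 21.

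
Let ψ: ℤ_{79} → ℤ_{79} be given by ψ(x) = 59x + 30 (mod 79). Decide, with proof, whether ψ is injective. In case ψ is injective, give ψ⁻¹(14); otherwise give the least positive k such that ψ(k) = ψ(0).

By definition, injectivity means: for all s, t in the domain, ψ(s) = ψ(t) implies s = t.
Suppose ψ(s) = ψ(t) in ℤ_{79}. Then 59s + 30 ≡ 59t + 30 (mod 79), thus 59(s − t) ≡ 0 (mod 79).
Since gcd(59, 79) = 1, 59 is invertible modulo 79, therefore s − t ≡ 0 (mod 79), i.e. s = t.
Therefore ψ is injective.
We now compute 59⁻¹ mod 79 explicitly. Euclid's algorithm: 79 = 1·59 + 20, 59 = 2·20 + 19, 20 = 1·19 + 1; back-substituting gives 1 = 75·59 − 56·79, so 59⁻¹ ≡ 75 (mod 79).
Since ψ is injective, we compute ψ⁻¹(14): solve 59x + 30 ≡ 14 (mod 79), i.e. 59x ≡ 63 (mod 79).
Multiplying by 59⁻¹ = 75 gives x ≡ 75·63 = 4725 = 59·79 + 64 ≡ 64 (mod 79).
Check: ψ(64) = 59·64 + 30 = 3806 = 48·79 + 14 ≡ 14 (mod 79).

64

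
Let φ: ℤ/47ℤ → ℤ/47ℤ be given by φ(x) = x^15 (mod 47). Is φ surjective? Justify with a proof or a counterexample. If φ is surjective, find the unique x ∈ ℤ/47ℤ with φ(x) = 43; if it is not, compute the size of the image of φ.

Since 47 is prime, the nonzero elements of ℤ/47ℤ form a cyclic group of order 46.
As gcd(15, 46) = 1, raising to the 15th power is a bijection on this group: if u^15 ≡ v^15 then (uv^{−1})^15 = 1, and the only element of order dividing gcd(15, 46) = 1 is 1, so u = v.
With φ(0) = 0 this makes φ injective on all of ℤ/47ℤ, hence bijective (finite equal-size domain and codomain). In particular φ is surjective.
Since φ is surjective, we find the preimage of 43. The inverse of x ↦ x^15 on (ℤ/47ℤ)^× is x ↦ x^43, because 15·43 = 645 = 14·46 + 1 ≡ 1 (mod 46) and x^{46} = 1 for x ≠ 0 (Fermat). So φ⁻¹(43) = 43^43 mod 47.
Repeated squaring mod 47: 43^1 ≡ 43, 43^2 ≡ 43² = 1849 ≡ 16, 43^4 ≡ 16² = 256 ≡ 21, 43^8 ≡ 21² = 441 ≡ 18, 43^16 ≡ 18² = 324 ≡ 42, 43^32 ≡ 42² = 1764 ≡ 25. Since 43 = 32 + 8 + 2 + 1, 43^43 ≡ 25·18·16·43: 25·18 = 450 ≡ 27, then 27·16 = 432 ≡ 9, then 9·43 = 387 ≡ 11. So 43^43 ≡ 11 (mod 47).
Hence φ⁻¹(43) = 11.

11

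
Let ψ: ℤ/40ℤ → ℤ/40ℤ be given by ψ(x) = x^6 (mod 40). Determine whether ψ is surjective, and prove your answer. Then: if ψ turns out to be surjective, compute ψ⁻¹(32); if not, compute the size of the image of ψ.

6

ψ(4): Repeated squaring mod 40: 4^1 ≡ 4, 4^2 ≡ 4² = 16, 4^4 ≡ 16² = 256 ≡ 16. Since 6 = 4 + 2, 4^6 ≡ 16·16: 16·16 = 256 ≡ 16. So 4^6 ≡ 16 (mod 40).
ψ(6): Repeated squaring mod 40: 6^1 ≡ 6, 6^2 ≡ 6² = 36, 6^4 ≡ 36² = 1296 ≡ 16. Since 6 = 4 + 2, 6^6 ≡ 16·36: 16·36 = 576 ≡ 16. So 6^6 ≡ 16 (mod 40).
So ψ(4) = ψ(6) = 16 while 4 ≠ 6, so ψ is not injective.
A non-injective map from the 40-element set ℤ/40ℤ to itself takes at most 39 distinct values, so it cannot be surjective. Thus ψ is not surjective.
Since ψ is not surjective, we determine |image(ψ)|. Computing x^6 mod 40 for each x (by repeated squaring, reducing mod 40 at every step), the values ψ(0), ψ(1), …, ψ(39) are: 0, 1, 24, 9, 16, 25, 16, 9, 24, 1, 0, 1, 24, 9, 16, 25, 16, 9, 24, 1, 0, 1, 24, 9, 16, 25, 16, 9, 24, 1, 0, 1, 24, 9, 16, 25, 16, 9, 24, 1.
The distinct values are {0, 1, 9, 16, 24, 25}; there are 6 of them.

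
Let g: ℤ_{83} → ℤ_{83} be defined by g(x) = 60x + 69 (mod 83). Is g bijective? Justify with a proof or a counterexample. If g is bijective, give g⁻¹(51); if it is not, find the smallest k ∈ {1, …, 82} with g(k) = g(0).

8

Suppose g(x_1) = g(x_2) in ℤ_{83}. Then 60x_1 + 69 ≡ 60x_2 + 69 (mod 83), so 60(x_1 − x_2) ≡ 0 (mod 83).
Since gcd(60, 83) = 1, 60 is invertible modulo 83, thus x_1 − x_2 ≡ 0 (mod 83), i.e. x_1 = x_2.
We now compute 60⁻¹ mod 83 explicitly. Euclid's algorithm: 83 = 1·60 + 23, 60 = 2·23 + 14, 23 = 1·14 + 9, 14 = 1·9 + 5, 9 = 1·5 + 4, 5 = 1·4 + 1; back-substituting gives 1 = 18·60 − 13·83, so 60⁻¹ ≡ 18 (mod 83).
Then y ↦ 18(y − 69) is a two-sided inverse to g, so every y ∈ ℤ_{83} has a preimage.
Thus g is bijective.
Since g is bijective, we compute g⁻¹(51): solve 60x + 69 ≡ 51 (mod 83), i.e. 60x ≡ 65 (mod 83).
Multiplying by 60⁻¹ = 18 gives x ≡ 18·65 = 1170 = 14·83 + 8 ≡ 8 (mod 83).
Check: g(8) = 60·8 + 69 = 549 = 6·83 + 51 ≡ 51 (mod 83).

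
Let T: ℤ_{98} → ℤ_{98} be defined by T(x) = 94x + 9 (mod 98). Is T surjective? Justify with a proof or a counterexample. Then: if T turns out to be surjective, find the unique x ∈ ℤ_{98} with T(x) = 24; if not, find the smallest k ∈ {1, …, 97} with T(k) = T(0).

Since gcd(94, 98) = 2, we have 94x ≡ 0 (mod 2) for all x, so T(x) ≡ 1 (mod 2).
But 0 ≢ 1 (mod 2), so 0 ∈ ℤ_{98} has no preimage. Therefore T is not surjective.
Since T is not surjective, we find the least positive k with T(k) = T(0): this means 94k ≡ 0 (mod 98), i.e. 98 ∣ 94k. Since gcd(94, 98) = 2, dividing through by 2 this holds exactly when 49 ∣ 47k, and as gcd(47, 49) = 1, exactly when 49 ∣ k.
The smallest positive such k is 49.

49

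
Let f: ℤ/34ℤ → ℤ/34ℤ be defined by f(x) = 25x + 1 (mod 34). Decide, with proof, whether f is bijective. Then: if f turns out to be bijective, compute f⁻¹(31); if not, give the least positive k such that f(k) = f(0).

If f(s) = f(t), then 25s ≡ 25t (mod 34). Because gcd(25, 34) = 1, we may cancel 25 to get s ≡ t (mod 34).
We now compute 25⁻¹ mod 34 explicitly. Euclid's algorithm: 34 = 1·25 + 9, 25 = 2·9 + 7, 9 = 1·7 + 2, 7 = 3·2 + 1; back-substituting gives 1 = 15·25 − 11·34, so 25⁻¹ ≡ 15 (mod 34).
Then y ↦ 15(y − 1) is a two-sided inverse to f, so every y ∈ ℤ/34ℤ has a preimage.
So f is bijective.
Since f is bijective, we find f⁻¹(31): we need 25x ≡ 31 − 1 ≡ 30 (mod 34). Using 25⁻¹ = 15: x ≡ 15·30 = 450 = 13·34 + 8, so x = 8.
Check: f(8) = 25·8 + 1 = 201 = 5·34 + 31 ≡ 31 (mod 34).

8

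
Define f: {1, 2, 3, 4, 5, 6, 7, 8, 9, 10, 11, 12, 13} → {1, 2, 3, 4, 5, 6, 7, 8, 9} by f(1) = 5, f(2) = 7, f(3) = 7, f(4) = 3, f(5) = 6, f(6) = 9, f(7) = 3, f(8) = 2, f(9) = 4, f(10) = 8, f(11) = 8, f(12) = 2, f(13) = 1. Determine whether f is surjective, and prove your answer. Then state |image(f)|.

Every element of the codomain has a preimage: 1 = f(13), 2 = f(8), 3 = f(4), 4 = f(9), 5 = f(1), 6 = f(5), 7 = f(2), 8 = f(10), 9 = f(6).
So f is surjective.
The image of f is {1, 2, 3, 4, 5, 6, 7, 8, 9}, which has 9 elements.

9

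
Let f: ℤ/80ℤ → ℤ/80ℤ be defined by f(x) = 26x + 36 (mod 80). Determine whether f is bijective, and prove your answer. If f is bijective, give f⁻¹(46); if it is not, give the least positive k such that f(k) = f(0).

40

Recall: injectivity means: for all a, b in the domain, f(a) = f(b) implies a = b.
We have gcd(26, 80) = 2 > 1. Taking a = 0 and b = 40: f(0) = 36 and f(40) = 26·40 + 36 = 1076 ≡ 36 (mod 80).
So f(0) = f(40) while 0 ≠ 40, therefore f is not injective, hence not bijective.
Since f is not bijective, we find the least positive k with f(k) = f(0): this means 26k ≡ 0 (mod 80), i.e. 80 ∣ 26k. Since gcd(26, 80) = 2, dividing through by 2 this holds exactly when 40 ∣ 13k, and as gcd(13, 40) = 1, exactly when 40 ∣ k.
The smallest positive such k is 40.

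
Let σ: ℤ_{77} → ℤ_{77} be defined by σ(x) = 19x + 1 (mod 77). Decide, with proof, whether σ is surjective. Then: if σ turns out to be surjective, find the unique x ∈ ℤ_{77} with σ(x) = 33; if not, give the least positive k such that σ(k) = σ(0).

Since gcd(19, 77) = 1, 19 is invertible modulo 77. Euclid's algorithm: 77 = 4·19 + 1; back-substituting gives 1 = 73·19 − 18·77, so 19⁻¹ ≡ 73 (mod 77).
Then y ↦ 73(y − 1) is a two-sided inverse to σ, so every y ∈ ℤ_{77} has a preimage.
Therefore σ is surjective.
Since σ is surjective, we compute σ⁻¹(33): solve 19x + 1 ≡ 33 (mod 77), i.e. 19x ≡ 32 (mod 77).
Multiplying by 19⁻¹ = 73 gives x ≡ 73·32 = 2336 = 30·77 + 26 ≡ 26 (mod 77).
Check: σ(26) = 19·26 + 1 = 495 = 6·77 + 33 ≡ 33 (mod 77).

26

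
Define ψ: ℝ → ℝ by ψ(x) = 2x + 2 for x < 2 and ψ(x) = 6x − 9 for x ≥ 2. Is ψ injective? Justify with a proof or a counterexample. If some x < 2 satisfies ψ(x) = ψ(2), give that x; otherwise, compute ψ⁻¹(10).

Both pieces are strictly increasing (slopes 2 and 6), so each is injective on its own interval.
The left piece maps (−∞, 2) onto (−∞, 6); the right piece maps [2, ∞) onto [3, ∞).
These images overlap. In particular ψ(2) = 3 (right piece), and solving 2x + 2 = 3 on the left piece gives x = 1/2 < 2.
So ψ(1/2) = ψ(2) with 1/2 ≠ 2, and ψ is not injective. This x = 1/2 is the requested value below 2.

1/2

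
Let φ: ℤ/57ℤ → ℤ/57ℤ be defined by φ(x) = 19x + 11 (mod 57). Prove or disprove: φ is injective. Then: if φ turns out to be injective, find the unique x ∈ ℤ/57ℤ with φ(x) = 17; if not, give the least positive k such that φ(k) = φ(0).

3

We have gcd(19, 57) = 19 > 1. Taking x_1 = 0 and x_2 = 3: φ(0) = 11 and φ(3) = 19·3 + 11 = 68 ≡ 11 (mod 57).
So φ(0) = φ(3) while 0 ≠ 3, thus φ is not injective.
Since φ is not injective, we find the least positive k with φ(k) = φ(0): this means 19k ≡ 0 (mod 57), i.e. 57 ∣ 19k. Since gcd(19, 57) = 19, dividing through by 19 this holds exactly when 3 ∣ k.
The smallest positive such k is 3.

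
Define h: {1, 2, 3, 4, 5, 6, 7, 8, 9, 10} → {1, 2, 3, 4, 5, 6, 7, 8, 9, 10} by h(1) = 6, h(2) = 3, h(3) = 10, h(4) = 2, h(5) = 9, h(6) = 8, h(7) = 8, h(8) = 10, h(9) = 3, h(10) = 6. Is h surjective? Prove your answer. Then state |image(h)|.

6

No element maps to 1, so h is not surjective.
The image of h is {2, 3, 6, 8, 9, 10}, which has 6 elements.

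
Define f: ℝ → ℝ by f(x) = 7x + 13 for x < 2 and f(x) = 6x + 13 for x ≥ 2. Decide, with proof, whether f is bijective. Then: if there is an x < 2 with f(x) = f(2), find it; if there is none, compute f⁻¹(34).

Both pieces are strictly increasing (slopes 7 and 6), so each is injective on its own interval.
The left piece maps (−∞, 2) onto (−∞, 27); the right piece maps [2, ∞) onto [25, ∞).
These images overlap. In particular f(2) = 25 (right piece), and solving 7x + 13 = 25 on the left piece gives x = 12/7 < 2.
So f(12/7) = f(2) with 12/7 ≠ 2, and f is not injective, hence not bijective. This x = 12/7 is the requested value below 2.

12/7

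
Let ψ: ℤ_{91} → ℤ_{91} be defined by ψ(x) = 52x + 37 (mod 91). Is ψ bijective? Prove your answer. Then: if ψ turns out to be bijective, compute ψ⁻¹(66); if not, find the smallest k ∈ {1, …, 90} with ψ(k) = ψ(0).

7

By definition, ψ is injective if ψ(s) = ψ(t) implies s = t.
We have gcd(52, 91) = 13 > 1. Taking s = 0 and t = 7: ψ(0) = 37 and ψ(7) = 52·7 + 37 = 401 ≡ 37 (mod 91).
So ψ(0) = ψ(7) while 0 ≠ 7, thus ψ is not injective, hence not bijective.
Since ψ is not bijective, we find the least positive k with ψ(k) = ψ(0): this means 52k ≡ 0 (mod 91), i.e. 91 ∣ 52k. Since gcd(52, 91) = 13, dividing through by 13 this holds exactly when 7 ∣ 4k, and as gcd(4, 7) = 1, exactly when 7 ∣ k.
The smallest positive such k is 7.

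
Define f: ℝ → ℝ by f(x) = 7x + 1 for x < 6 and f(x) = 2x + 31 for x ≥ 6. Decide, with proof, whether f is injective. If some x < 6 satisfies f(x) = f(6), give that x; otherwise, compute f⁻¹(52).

Both pieces are strictly increasing (slopes 7 and 2), so each is injective on its own interval.
The left piece maps (−∞, 6) onto (−∞, 43); the right piece maps [6, ∞) onto [43, ∞).
These images are disjoint, so no value is attained by both pieces. Thus f is injective.
Because the two images are disjoint, no x < 6 has f(x) = f(6), so we compute f⁻¹(52): 52 lies in [43, ∞), so solve 2x + 31 = 52: x = (52 − 31)/2 = 21/2.

21/2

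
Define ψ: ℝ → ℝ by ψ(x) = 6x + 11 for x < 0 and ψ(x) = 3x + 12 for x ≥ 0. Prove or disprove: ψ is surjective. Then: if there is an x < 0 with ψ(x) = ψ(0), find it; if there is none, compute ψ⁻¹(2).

-3/2

Both pieces are strictly increasing (slopes 6 and 3), so each is injective on its own interval.
The left piece maps (−∞, 0) onto (−∞, 11); the right piece maps [0, ∞) onto [12, ∞).
The union (−∞, 11) ∪ [12, ∞) omits the interval between 11 and 12; in particular 11 has no preimage. So ψ is not surjective.
Because the two images are disjoint, no x < 0 has ψ(x) = ψ(0), so we compute ψ⁻¹(2): 2 lies in (−∞, 11), so solve 6x + 11 = 2: x = (2 − 11)/6 = −3/2.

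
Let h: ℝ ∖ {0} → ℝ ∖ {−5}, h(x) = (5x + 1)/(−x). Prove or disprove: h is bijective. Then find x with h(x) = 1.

-1/6

Suppose h(s) = h(t). Cross-multiplying: (5s + 1)(−t) = (5t + 1)(−s).
Expanding both sides and cancelling the symmetric terms leaves 1·(s − t) = 0. Since 1 ≠ 0, s = t. Thus h is injective.
For any y ≠ −5, solving y(−x) = 5x + 1 for x gives a well-defined x ≠ 0. So h is surjective.
Thus h is bijective.
Solving h(x) = 1: cross-multiplying gives 5x + 1 = 1(−x), which rearranges to 6x = −1, so x = −1/6.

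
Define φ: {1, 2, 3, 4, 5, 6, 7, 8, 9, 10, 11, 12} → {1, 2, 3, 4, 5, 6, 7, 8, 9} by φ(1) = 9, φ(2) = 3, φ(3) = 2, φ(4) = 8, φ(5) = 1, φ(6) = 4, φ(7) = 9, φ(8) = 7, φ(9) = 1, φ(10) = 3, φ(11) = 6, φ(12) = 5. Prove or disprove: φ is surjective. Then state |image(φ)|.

Every element of the codomain has a preimage: 1 = φ(5), 2 = φ(3), 3 = φ(2), 4 = φ(6), 5 = φ(12), 6 = φ(11), 7 = φ(8), 8 = φ(4), 9 = φ(1).
Thus φ is surjective.
The image of φ is {1, 2, 3, 4, 5, 6, 7, 8, 9}, which has 9 elements.

9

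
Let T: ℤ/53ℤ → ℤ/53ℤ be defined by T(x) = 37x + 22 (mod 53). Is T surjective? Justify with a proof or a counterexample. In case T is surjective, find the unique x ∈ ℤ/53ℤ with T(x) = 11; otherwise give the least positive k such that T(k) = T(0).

4

Since gcd(37, 53) = 1, 37 is invertible modulo 53. Euclid's algorithm: 53 = 1·37 + 16, 37 = 2·16 + 5, 16 = 3·5 + 1; back-substituting gives 1 = 43·37 − 30·53, so 37⁻¹ ≡ 43 (mod 53).
For any y ∈ ℤ/53ℤ, x = 43(y − 22) mod 53 satisfies T(x) = 37·43(y − 22) + 22 ≡ y (since 37·43 ≡ 1 mod 53). So every y has a preimage.
Thus T is surjective.
Since T is surjective, we compute T⁻¹(11): solve 37x + 22 ≡ 11 (mod 53), i.e. 37x ≡ 42 (mod 53).
Multiplying by 37⁻¹ = 43 gives x ≡ 43·42 = 1806 = 34·53 + 4 ≡ 4 (mod 53).
Check: T(4) = 37·4 + 22 = 170 = 3·53 + 11 ≡ 11 (mod 53).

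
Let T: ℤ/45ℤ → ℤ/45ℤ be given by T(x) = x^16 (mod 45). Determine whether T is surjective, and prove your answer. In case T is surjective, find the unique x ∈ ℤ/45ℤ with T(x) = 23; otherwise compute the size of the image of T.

T(3): Repeated squaring mod 45: 3^1 ≡ 3, 3^2 ≡ 3² = 9, 3^4 ≡ 9² = 81 ≡ 36, 3^8 ≡ 36² = 1296 ≡ 36, 3^16 ≡ 36² = 1296 ≡ 36. So 3^16 ≡ 36 (mod 45).
T(6): Repeated squaring mod 45: 6^1 ≡ 6, 6^2 ≡ 6² = 36, 6^4 ≡ 36² = 1296 ≡ 36, 6^8 ≡ 36² = 1296 ≡ 36, 6^16 ≡ 36² = 1296 ≡ 36. So 6^16 ≡ 36 (mod 45).
So T(3) = T(6) = 36 while 3 ≠ 6, hence T is not injective.
A non-injective map from the 45-element set ℤ/45ℤ to itself takes at most 44 distinct values, so it cannot be surjective. Hence T is not surjective.
Since T is not surjective, we determine |image(T)|. Computing x^16 mod 45 for each x (by repeated squaring, reducing mod 45 at every step), the values T(0), T(1), …, T(44) are: 0, 1, 16, 36, 31, 40, 36, 16, 1, 36, 10, 16, 36, 31, 31, 0, 16, 1, 36, 1, 25, 36, 31, 31, 36, 25, 1, 36, 1, 16, 0, 31, 31, 36, 16, 10, 36, 1, 16, 36, 40, 31, 36, 16, 1.
The distinct values are {0, 1, 10, 16, 25, 31, 36, 40}; there are 8 of them.

8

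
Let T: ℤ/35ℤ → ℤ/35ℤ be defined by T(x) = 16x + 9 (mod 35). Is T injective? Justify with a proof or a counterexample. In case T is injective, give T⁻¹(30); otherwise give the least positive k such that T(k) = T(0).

21

By definition, injectivity means: for all x_1, x_2 in the domain, T(x_1) = T(x_2) implies x_1 = x_2.
Suppose T(x_1) = T(x_2) in ℤ/35ℤ. Then 16x_1 + 9 ≡ 16x_2 + 9 (mod 35), so 16(x_1 − x_2) ≡ 0 (mod 35).
Since gcd(16, 35) = 1, 16 is invertible modulo 35, therefore x_1 − x_2 ≡ 0 (mod 35), i.e. x_1 = x_2.
Thus T is injective.
We now compute 16⁻¹ mod 35 explicitly. Euclid's algorithm: 35 = 2·16 + 3, 16 = 5·3 + 1; back-substituting gives 1 = 11·16 − 5·35, so 16⁻¹ ≡ 11 (mod 35).
Since T is injective, we compute T⁻¹(30): solve 16x + 9 ≡ 30 (mod 35), i.e. 16x ≡ 21 (mod 35).
Multiplying by 16⁻¹ = 11 gives x ≡ 11·21 = 231 = 6·35 + 21 ≡ 21 (mod 35).
Check: T(21) = 16·21 + 9 = 345 = 9·35 + 30 ≡ 30 (mod 35).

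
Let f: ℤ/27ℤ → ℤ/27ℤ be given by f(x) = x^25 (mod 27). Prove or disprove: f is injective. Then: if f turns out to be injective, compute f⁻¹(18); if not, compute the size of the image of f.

f(0) = 0^25 = 0.
f(3): Repeated squaring mod 27: 3^1 ≡ 3, 3^2 ≡ 3² = 9, 3^4 ≡ 9² = 81 ≡ 0, 3^8 ≡ 0² = 0, 3^16 ≡ 0² = 0. Since 25 = 16 + 8 + 1, 3^25 ≡ 0·0·3: 0·0 = 0, then 0·3 = 0. So 3^25 ≡ 0 (mod 27).
So f(0) = f(3) = 0 while 0 ≠ 3, so f is not injective.
Since f is not injective, we determine |image(f)|. Computing x^25 mod 27 for each x (by repeated squaring, reducing mod 27 at every step), the values f(0), f(1), …, f(26) are: 0, 1, 20, 0, 22, 14, 0, 16, 8, 0, 10, 2, 0, 4, 23, 0, 25, 17, 0, 19, 11, 0, 13, 5, 0, 7, 26.
The distinct values are {0, 1, 2, 4, 5, 7, 8, 10, 11, 13, 14, 16, 17, 19, 20, 22, 23, 25, 26}; there are 19 of them.

19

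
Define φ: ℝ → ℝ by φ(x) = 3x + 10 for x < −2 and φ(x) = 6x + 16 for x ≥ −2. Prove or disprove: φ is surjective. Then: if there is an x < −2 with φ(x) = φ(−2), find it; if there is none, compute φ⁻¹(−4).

Both pieces are strictly increasing (slopes 3 and 6), so each is injective on its own interval.
The left piece maps (−∞, −2) onto (−∞, 4); the right piece maps [−2, ∞) onto [4, ∞).
These images together cover ℝ, so φ is surjective.
Because the two images are disjoint, no x < −2 has φ(x) = φ(−2), so we compute φ⁻¹(−4): −4 lies in (−∞, 4), so solve 3x + 10 = −4: x = (−4 − 10)/3 = −14/3.

-14/3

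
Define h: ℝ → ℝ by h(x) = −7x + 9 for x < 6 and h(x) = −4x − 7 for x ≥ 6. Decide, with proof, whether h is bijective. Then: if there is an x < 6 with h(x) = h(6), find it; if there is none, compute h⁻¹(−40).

40/7

Both pieces are strictly decreasing (slopes −7 and −4), so each is injective on its own interval.
The left piece maps (−∞, 6) onto (−33, ∞); the right piece maps [6, ∞) onto (−∞, −31].
These images overlap. In particular h(6) = −31 (right piece), and solving −7x + 9 = −31 on the left piece gives x = 40/7 < 6.
So h(40/7) = h(6) with 40/7 ≠ 6, and h is not injective, hence not bijective. This x = 40/7 is the requested value below 6.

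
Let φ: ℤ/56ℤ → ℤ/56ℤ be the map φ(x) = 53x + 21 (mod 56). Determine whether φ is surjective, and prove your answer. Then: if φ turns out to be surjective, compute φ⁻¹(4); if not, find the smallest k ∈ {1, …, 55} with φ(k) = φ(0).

43

Since gcd(53, 56) = 1, 53 is invertible modulo 56. Euclid's algorithm: 56 = 1·53 + 3, 53 = 17·3 + 2, 3 = 1·2 + 1; back-substituting gives 1 = 37·53 − 35·56, so 53⁻¹ ≡ 37 (mod 56).
For any y ∈ ℤ/56ℤ, x = 37(y − 21) mod 56 satisfies φ(x) = 53·37(y − 21) + 21 ≡ y (since 53·37 ≡ 1 mod 56). So every y has a preimage.
Thus φ is surjective.
Since φ is surjective, we compute φ⁻¹(4): solve 53x + 21 ≡ 4 (mod 56), i.e. 53x ≡ 39 (mod 56).
Multiplying by 53⁻¹ = 37 gives x ≡ 37·39 = 1443 = 25·56 + 43 ≡ 43 (mod 56).
Check: φ(43) = 53·43 + 21 = 2300 = 41·56 + 4 ≡ 4 (mod 56).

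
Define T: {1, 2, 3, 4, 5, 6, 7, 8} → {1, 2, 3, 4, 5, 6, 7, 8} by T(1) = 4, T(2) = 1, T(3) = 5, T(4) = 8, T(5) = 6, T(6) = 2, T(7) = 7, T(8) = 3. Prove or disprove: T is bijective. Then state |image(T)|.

The values 4, 1, 5, 8, 6, 2, 7, 3 are a permutation of {1, 2, 3, 4, 5, 6, 7, 8}: each element appears exactly once.
So T is injective and surjective, hence bijective.
The image of T is {1, 2, 3, 4, 5, 6, 7, 8}, which has 8 elements.

8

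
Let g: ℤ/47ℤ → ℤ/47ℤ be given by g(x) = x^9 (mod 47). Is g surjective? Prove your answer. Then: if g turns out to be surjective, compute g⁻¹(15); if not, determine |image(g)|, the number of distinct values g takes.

35

Since 47 is prime, the nonzero elements of ℤ/47ℤ form a cyclic group of order 46.
As gcd(9, 46) = 1, raising to the 9th power is a bijection on this group: if a^9 ≡ b^9 then (ab^{−1})^9 = 1, and the only element of order dividing gcd(9, 46) = 1 is 1, so a = b.
With g(0) = 0 this makes g injective on all of ℤ/47ℤ, hence bijective (finite equal-size domain and codomain). In particular g is surjective.
Since g is surjective, we find the preimage of 15. The inverse of x ↦ x^9 on (ℤ/47ℤ)^× is x ↦ x^41, because 9·41 = 369 = 8·46 + 1 ≡ 1 (mod 46) and x^{46} = 1 for x ≠ 0 (Fermat). So g⁻¹(15) = 15^41 mod 47.
Repeated squaring mod 47: 15^1 ≡ 15, 15^2 ≡ 15² = 225 ≡ 37, 15^4 ≡ 37² = 1369 ≡ 6, 15^8 ≡ 6² = 36, 15^16 ≡ 36² = 1296 ≡ 27, 15^32 ≡ 27² = 729 ≡ 24. Since 41 = 32 + 8 + 1, 15^41 ≡ 24·36·15: 24·36 = 864 ≡ 18, then 18·15 = 270 ≡ 35. So 15^41 ≡ 35 (mod 47).
Hence g⁻¹(15) = 35.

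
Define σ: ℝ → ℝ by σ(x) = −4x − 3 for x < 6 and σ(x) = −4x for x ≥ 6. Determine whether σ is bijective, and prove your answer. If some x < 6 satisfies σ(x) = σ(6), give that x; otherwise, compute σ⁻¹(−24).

Both pieces are strictly decreasing (slopes −4 and −4), so each is injective on its own interval.
The left piece maps (−∞, 6) onto (−27, ∞); the right piece maps [6, ∞) onto (−∞, −24].
These images overlap. In particular σ(6) = −24 (right piece), and solving −4x − 3 = −24 on the left piece gives x = 21/4 < 6.
So σ(21/4) = σ(6) with 21/4 ≠ 6, and σ is not injective, hence not bijective. This x = 21/4 is the requested value below 6.

21/4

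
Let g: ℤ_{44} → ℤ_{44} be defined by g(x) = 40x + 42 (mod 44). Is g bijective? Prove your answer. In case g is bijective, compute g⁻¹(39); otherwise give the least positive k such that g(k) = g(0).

We have gcd(40, 44) = 4 > 1. Taking a = 0 and b = 11: g(0) = 42 and g(11) = 40·11 + 42 = 482 ≡ 42 (mod 44).
So g(0) = g(11) while 0 ≠ 11, so g is not injective, hence not bijective.
Since g is not bijective, we find the least positive k with g(k) = g(0): this means 40k ≡ 0 (mod 44), i.e. 44 ∣ 40k. Since gcd(40, 44) = 4, dividing through by 4 this holds exactly when 11 ∣ 10k, and as gcd(10, 11) = 1, exactly when 11 ∣ k.
The smallest positive such k is 11.

11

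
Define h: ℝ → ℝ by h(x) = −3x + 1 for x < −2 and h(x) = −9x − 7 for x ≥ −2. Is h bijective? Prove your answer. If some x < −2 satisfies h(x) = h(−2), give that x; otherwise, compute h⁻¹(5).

-10/3

Both pieces are strictly decreasing (slopes −3 and −9), so each is injective on its own interval.
The left piece maps (−∞, −2) onto (7, ∞); the right piece maps [−2, ∞) onto (−∞, 11].
These images overlap. In particular h(−2) = 11 (right piece), and solving −3x + 1 = 11 on the left piece gives x = −10/3 < −2.
So h(−10/3) = h(−2) with −10/3 ≠ −2, and h is not injective, hence not bijective. This x = −10/3 is the requested value below −2.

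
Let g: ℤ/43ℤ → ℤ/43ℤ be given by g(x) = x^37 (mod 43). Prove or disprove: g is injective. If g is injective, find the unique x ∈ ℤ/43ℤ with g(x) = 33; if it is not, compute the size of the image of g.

Since 43 is prime, the nonzero elements of ℤ/43ℤ form a cyclic group of order 42.
As gcd(37, 42) = 1, raising to the 37th power is a bijection on this group: if u^37 ≡ v^37 then (uv^{−1})^37 = 1, and the only element of order dividing gcd(37, 42) = 1 is 1, so u = v.
With g(0) = 0 this makes g injective on all of ℤ/43ℤ, hence bijective (finite equal-size domain and codomain). In particular g is injective.
Since g is injective, we find the preimage of 33. The inverse of x ↦ x^37 on (ℤ/43ℤ)^× is x ↦ x^25, because 37·25 = 925 = 22·42 + 1 ≡ 1 (mod 42) and x^{42} = 1 for x ≠ 0 (Fermat). So g⁻¹(33) = 33^25 mod 43.
Repeated squaring mod 43: 33^1 ≡ 33, 33^2 ≡ 33² = 1089 ≡ 14, 33^4 ≡ 14² = 196 ≡ 24, 33^8 ≡ 24² = 576 ≡ 17, 33^16 ≡ 17² = 289 ≡ 31. Since 25 = 16 + 8 + 1, 33^25 ≡ 31·17·33: 31·17 = 527 ≡ 11, then 11·33 = 363 ≡ 19. So 33^25 ≡ 19 (mod 43).
Hence g⁻¹(33) = 19.

19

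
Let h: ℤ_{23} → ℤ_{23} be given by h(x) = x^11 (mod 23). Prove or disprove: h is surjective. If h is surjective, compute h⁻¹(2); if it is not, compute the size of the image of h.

h(1) = 1^11 = 1.
h(2): Repeated squaring mod 23: 2^1 ≡ 2, 2^2 ≡ 2² = 4, 2^4 ≡ 4² = 16, 2^8 ≡ 16² = 256 ≡ 3. Since 11 = 8 + 2 + 1, 2^11 ≡ 3·4·2: 3·4 = 12, then 12·2 = 24 ≡ 1. So 2^11 ≡ 1 (mod 23).
So h(1) = h(2) = 1 while 1 ≠ 2, thus h is not injective.
A non-injective map from the 23-element set ℤ_{23} to itself takes at most 22 distinct values, so it cannot be surjective. So h is not surjective.
Since h is not surjective, we determine |image(h)|. Computing x^11 mod 23 for each x (by repeated squaring, reducing mod 23 at every step), the values h(0), h(1), …, h(22) are: 0, 1, 1, 1, 1, 22, 1, 22, 1, 1, 22, 22, 1, 1, 22, 22, 1, 22, 1, 22, 22, 22, 22.
The distinct values are {0, 1, 22}; there are 3 of them.

3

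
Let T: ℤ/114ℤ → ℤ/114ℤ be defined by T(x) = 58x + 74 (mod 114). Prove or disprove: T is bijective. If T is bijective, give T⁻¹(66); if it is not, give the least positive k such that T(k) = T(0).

57

We have gcd(58, 114) = 2 > 1. Taking a = 0 and b = 57: T(0) = 74 and T(57) = 58·57 + 74 = 3380 ≡ 74 (mod 114).
So T(0) = T(57) while 0 ≠ 57, hence T is not injective, hence not bijective.
Since T is not bijective, we find the least positive k with T(k) = T(0): this means 58k ≡ 0 (mod 114), i.e. 114 ∣ 58k. Since gcd(58, 114) = 2, dividing through by 2 this holds exactly when 57 ∣ 29k, and as gcd(29, 57) = 1, exactly when 57 ∣ k.
The smallest positive such k is 57.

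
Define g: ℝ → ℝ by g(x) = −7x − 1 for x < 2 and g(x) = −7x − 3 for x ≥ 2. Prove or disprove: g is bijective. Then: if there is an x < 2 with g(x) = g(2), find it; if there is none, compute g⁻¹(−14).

Both pieces are strictly decreasing (slopes −7 and −7), so each is injective on its own interval.
The left piece maps (−∞, 2) onto (−15, ∞); the right piece maps [2, ∞) onto (−∞, −17].
The images leave a gap (−15 has no preimage), so g is not surjective, hence not bijective.
Because the two images are disjoint, no x < 2 has g(x) = g(2), so we compute g⁻¹(−14): −14 lies in (−15, ∞), so solve −7x − 1 = −14: x = (−14 + 1)/(−7) = 13/7.

13/7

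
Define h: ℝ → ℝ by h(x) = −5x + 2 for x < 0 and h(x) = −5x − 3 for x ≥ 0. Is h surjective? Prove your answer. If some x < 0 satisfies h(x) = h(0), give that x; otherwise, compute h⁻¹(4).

-2/5

Both pieces are strictly decreasing (slopes −5 and −5), so each is injective on its own interval.
The left piece maps (−∞, 0) onto (2, ∞); the right piece maps [0, ∞) onto (−∞, −3].
The union (2, ∞) ∪ (−∞, −3] omits the interval between 2 and −3; in particular 2 has no preimage. So h is not surjective.
Because the two images are disjoint, no x < 0 has h(x) = h(0), so we compute h⁻¹(4): 4 lies in (2, ∞), so solve −5x + 2 = 4: x = (4 − 2)/(−5) = −2/5.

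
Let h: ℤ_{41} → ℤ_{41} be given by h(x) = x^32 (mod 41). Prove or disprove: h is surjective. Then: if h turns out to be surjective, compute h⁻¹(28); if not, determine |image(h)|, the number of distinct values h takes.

h(1) = 1^32 = 1.
h(3): Repeated squaring mod 41: 3^1 ≡ 3, 3^2 ≡ 3² = 9, 3^4 ≡ 9² = 81 ≡ 40, 3^8 ≡ 40² = 1600 ≡ 1, 3^16 ≡ 1² = 1, 3^32 ≡ 1² = 1. So 3^32 ≡ 1 (mod 41).
So h(1) = h(3) = 1 while 1 ≠ 3, therefore h is not injective.
A non-injective map from the 41-element set ℤ_{41} to itself takes at most 40 distinct values, so it cannot be surjective. Therefore h is not surjective.
Since h is not surjective, we determine |image(h)|. Computing x^32 mod 41 for each x (by repeated squaring, reducing mod 41 at every step), the values h(0), h(1), …, h(40) are: 0, 1, 37, 1, 16, 16, 37, 10, 18, 1, 18, 18, 16, 37, 1, 16, 10, 18, 37, 10, 10, 10, 10, 37, 18, 10, 16, 1, 37, 16, 18, 18, 1, 18, 10, 37, 16, 16, 1, 37, 1.
The distinct values are {0, 1, 10, 16, 18, 37}; there are 6 of them.

6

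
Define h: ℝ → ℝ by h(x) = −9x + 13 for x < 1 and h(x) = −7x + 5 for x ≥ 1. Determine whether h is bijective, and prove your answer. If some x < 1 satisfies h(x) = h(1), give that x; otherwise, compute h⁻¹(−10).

Both pieces are strictly decreasing (slopes −9 and −7), so each is injective on its own interval.
The left piece maps (−∞, 1) onto (4, ∞); the right piece maps [1, ∞) onto (−∞, −2].
The images leave a gap (4 has no preimage), so h is not surjective, hence not bijective.
Because the two images are disjoint, no x < 1 has h(x) = h(1), so we compute h⁻¹(−10): −10 lies in (−∞, −2], so solve −7x + 5 = −10: x = (−10 − 5)/(−7) = 15/7.

15/7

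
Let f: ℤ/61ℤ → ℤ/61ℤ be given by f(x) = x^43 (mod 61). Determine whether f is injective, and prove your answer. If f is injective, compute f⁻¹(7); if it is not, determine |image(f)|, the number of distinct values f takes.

Since 61 is prime, the nonzero elements of ℤ/61ℤ form a cyclic group of order 60.
As gcd(43, 60) = 1, raising to the 43rd power is a bijection on this group: if x_1^43 ≡ x_2^43 then (x_1x_2^{−1})^43 = 1, and the only element of order dividing gcd(43, 60) = 1 is 1, so x_1 = x_2.
With f(0) = 0 this makes f injective on all of ℤ/61ℤ, hence bijective (finite equal-size domain and codomain). In particular f is injective.
Since f is injective, we find the preimage of 7. The inverse of x ↦ x^43 on (ℤ/61ℤ)^× is x ↦ x^7, because 43·7 = 301 = 5·60 + 1 ≡ 1 (mod 60) and x^{60} = 1 for x ≠ 0 (Fermat). So f⁻¹(7) = 7^7 mod 61.
Repeated squaring mod 61: 7^1 ≡ 7, 7^2 ≡ 7² = 49, 7^4 ≡ 49² = 2401 ≡ 22. Since 7 = 4 + 2 + 1, 7^7 ≡ 22·49·7: 22·49 = 1078 ≡ 41, then 41·7 = 287 ≡ 43. So 7^7 ≡ 43 (mod 61).
Hence f⁻¹(7) = 43.

43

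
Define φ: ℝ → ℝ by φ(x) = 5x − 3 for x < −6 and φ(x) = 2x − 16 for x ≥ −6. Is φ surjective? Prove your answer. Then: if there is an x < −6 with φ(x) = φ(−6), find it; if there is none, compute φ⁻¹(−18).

-1

Both pieces are strictly increasing (slopes 5 and 2), so each is injective on its own interval.
The left piece maps (−∞, −6) onto (−∞, −33); the right piece maps [−6, ∞) onto [−28, ∞).
The union (−∞, −33) ∪ [−28, ∞) omits the interval between −33 and −28; in particular −33 has no preimage. So φ is not surjective.
Because the two images are disjoint, no x < −6 has φ(x) = φ(−6), so we compute φ⁻¹(−18): −18 lies in [−28, ∞), so solve 2x − 16 = −18: x = (−18 + 16)/2 = −1.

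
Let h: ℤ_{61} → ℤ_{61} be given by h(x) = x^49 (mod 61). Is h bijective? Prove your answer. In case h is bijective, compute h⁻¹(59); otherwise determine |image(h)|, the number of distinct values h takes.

54

Since 61 is prime, the nonzero elements of ℤ_{61} form a cyclic group of order 60.
As gcd(49, 60) = 1, raising to the 49th power is a bijection on this group: if s^49 ≡ t^49 then (st^{−1})^49 = 1, and the only element of order dividing gcd(49, 60) = 1 is 1, so s = t.
With h(0) = 0 this makes h injective on all of ℤ_{61}, hence bijective (finite equal-size domain and codomain). In particular h is bijective.
Since h is bijective, we find the preimage of 59. The inverse of x ↦ x^49 on (ℤ_{61})^× is x ↦ x^49, because 49·49 = 2401 = 40·60 + 1 ≡ 1 (mod 60) and x^{60} = 1 for x ≠ 0 (Fermat). So h⁻¹(59) = 59^49 mod 61.
Repeated squaring mod 61: 59^1 ≡ 59, 59^2 ≡ 59² = 3481 ≡ 4, 59^4 ≡ 4² = 16, 59^8 ≡ 16² = 256 ≡ 12, 59^16 ≡ 12² = 144 ≡ 22, 59^32 ≡ 22² = 484 ≡ 57. Since 49 = 32 + 16 + 1, 59^49 ≡ 57·22·59: 57·22 = 1254 ≡ 34, then 34·59 = 2006 ≡ 54. So 59^49 ≡ 54 (mod 61).
Hence h⁻¹(59) = 54.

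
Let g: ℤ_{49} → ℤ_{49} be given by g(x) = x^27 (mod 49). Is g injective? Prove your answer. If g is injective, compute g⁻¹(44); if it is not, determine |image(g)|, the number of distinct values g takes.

15

g(3): Repeated squaring mod 49: 3^1 ≡ 3, 3^2 ≡ 3² = 9, 3^4 ≡ 9² = 81 ≡ 32, 3^8 ≡ 32² = 1024 ≡ 44, 3^16 ≡ 44² = 1936 ≡ 25. Since 27 = 16 + 8 + 2 + 1, 3^27 ≡ 25·44·9·3: 25·44 = 1100 ≡ 22, then 22·9 = 198 ≡ 2, then 2·3 = 6. So 3^27 ≡ 6 (mod 49).
g(5): Repeated squaring mod 49: 5^1 ≡ 5, 5^2 ≡ 5² = 25, 5^4 ≡ 25² = 625 ≡ 37, 5^8 ≡ 37² = 1369 ≡ 46, 5^16 ≡ 46² = 2116 ≡ 9. Since 27 = 16 + 8 + 2 + 1, 5^27 ≡ 9·46·25·5: 9·46 = 414 ≡ 22, then 22·25 = 550 ≡ 11, then 11·5 = 55 ≡ 6. So 5^27 ≡ 6 (mod 49).
So g(3) = g(5) = 6 while 3 ≠ 5, therefore g is not injective.
Since g is not injective, we determine |image(g)|. Computing x^27 mod 49 for each x (by repeated squaring, reducing mod 49 at every step), the values g(0), g(1), …, g(48) are: 0, 1, 15, 6, 29, 6, 41, 0, 43, 36, 41, 15, 27, 34, 0, 36, 8, 27, 1, 48, 27, 0, 29, 29, 13, 36, 20, 20, 0, 22, 1, 48, 22, 41, 13, 0, 15, 22, 34, 8, 13, 6, 0, 8, 43, 20, 43, 34, 48.
The distinct values are {0, 1, 6, 8, 13, 15, 20, 22, 27, 29, 34, 36, 41, 43, 48}; there are 15 of them.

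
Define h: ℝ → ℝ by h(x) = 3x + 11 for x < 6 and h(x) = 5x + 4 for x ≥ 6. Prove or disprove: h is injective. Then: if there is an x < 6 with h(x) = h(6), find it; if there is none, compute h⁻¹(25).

Both pieces are strictly increasing (slopes 3 and 5), so each is injective on its own interval.
The left piece maps (−∞, 6) onto (−∞, 29); the right piece maps [6, ∞) onto [34, ∞).
These images are disjoint, so no value is attained by both pieces. Therefore h is injective.
Because the two images are disjoint, no x < 6 has h(x) = h(6), so we compute h⁻¹(25): 25 lies in (−∞, 29), so solve 3x + 11 = 25: x = (25 − 11)/3 = 14/3.

14/3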